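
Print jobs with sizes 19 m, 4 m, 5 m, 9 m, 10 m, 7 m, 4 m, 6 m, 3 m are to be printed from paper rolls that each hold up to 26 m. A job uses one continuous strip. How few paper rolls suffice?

Total = 19 + 10 + 9 + 7 + 6 + 5 + 4 + 4 + 3 = 67 m.
Lower bound: ⌈67/26⌉ = 3 paper rolls.
A packing using 3 paper rolls:
  roll 1: 19 + 7 = 26
  roll 2: 10 + 9 + 6 = 25
  roll 3: 5 + 4 + 4 + 3 = 16
This matches the lower bound, so 3 is optimal.

3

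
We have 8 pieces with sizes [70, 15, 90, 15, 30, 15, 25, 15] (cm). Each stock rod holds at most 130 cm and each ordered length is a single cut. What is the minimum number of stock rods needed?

3

Total = 90 + 70 + 30 + 25 + 15 + 15 + 15 + 15 = 275 cm.
Lower bound: ⌈275/130⌉ = 3 stock rods.
A packing using 3 stock rods:
  stock rod 1: 90 + 30 = 120
  stock rod 2: 70 + 25 + 15 + 15 = 125
  stock rod 3: 15 + 15 = 30
This matches the lower bound, so 3 is optimal.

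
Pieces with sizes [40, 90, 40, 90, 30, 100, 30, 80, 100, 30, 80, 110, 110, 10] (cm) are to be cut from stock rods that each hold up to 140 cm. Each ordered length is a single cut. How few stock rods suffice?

Total = 110 + 110 + 100 + 100 + 90 + 90 + 80 + 80 + 40 + 40 + 30 + 30 + 30 + 10 = 940 cm.
Lower bound: ⌈940/140⌉ = 7 stock rods.
Also, 8 pieces each exceed 70 cm, and no two of those can share a stock rod, so at least 8 stock rods are needed.
A packing using 8 stock rods:
  stock rod 1: 110 + 30 = 140
  stock rod 2: 110 + 30 = 140
  stock rod 3: 100 + 40 = 140
  stock rod 4: 100 + 40 = 140
  stock rod 5: 90 + 30 + 10 = 130
  stock rod 6: 90 = 90
  stock rod 7: 80 = 80
  stock rod 8: 80 = 80
This matches the lower bound, so 8 is optimal.

8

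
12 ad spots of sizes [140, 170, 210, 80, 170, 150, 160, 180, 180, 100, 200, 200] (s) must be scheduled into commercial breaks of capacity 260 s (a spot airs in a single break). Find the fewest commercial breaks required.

Total = 210 + 200 + 200 + 180 + 180 + 170 + 170 + 160 + 150 + 140 + 100 + 80 = 1940 s.
Lower bound: ⌈1940/260⌉ = 8 commercial breaks.
Also, 10 ad spots each exceed 130 s, and no two of those can share a break, so at least 10 commercial breaks are needed.
A packing using 10 commercial breaks:
  break 1: 210 = 210
  break 2: 200 = 200
  break 3: 200 = 200
  break 4: 180 + 80 = 260
  break 5: 180 = 180
  break 6: 170 = 170
  break 7: 170 = 170
  break 8: 160 + 100 = 260
  break 9: 150 = 150
  break 10: 140 = 140
This matches the lower bound, so 10 is optimal.

10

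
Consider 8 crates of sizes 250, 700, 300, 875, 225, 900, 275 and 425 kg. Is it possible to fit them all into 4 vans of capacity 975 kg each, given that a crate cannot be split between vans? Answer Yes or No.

No

Total = 3950 kg; ⌈3950/975⌉ = 5.
At least 5 vans are required, but only 4 are allowed.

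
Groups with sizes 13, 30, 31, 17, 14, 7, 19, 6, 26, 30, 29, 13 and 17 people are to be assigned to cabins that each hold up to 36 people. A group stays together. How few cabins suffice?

Total = 31 + 30 + 30 + 29 + 26 + 19 + 17 + 17 + 14 + 13 + 13 + 7 + 6 = 252 people.
Lower bound: ⌈252/36⌉ = 7 cabins.
A packing using 8 cabins:
  cabin 1: 31 = 31
  cabin 2: 30 + 6 = 36
  cabin 3: 30 = 30
  cabin 4: 29 + 7 = 36
  cabin 5: 26 = 26
  cabin 6: 19 + 17 = 36
  cabin 7: 17 + 14 = 31
  cabin 8: 13 + 13 = 26
No arrangement into 7 cabins stays within capacity, so 8 is optimal.

8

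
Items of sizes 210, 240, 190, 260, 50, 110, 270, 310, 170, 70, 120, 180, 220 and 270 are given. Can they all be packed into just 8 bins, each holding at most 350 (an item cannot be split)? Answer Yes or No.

Total = 2670; ⌈2670/350⌉ = 8.
9 items each exceed half the capacity and cannot share a bin, forcing at least 9 bins.
At least 9 bins are required, but only 8 are allowed.

No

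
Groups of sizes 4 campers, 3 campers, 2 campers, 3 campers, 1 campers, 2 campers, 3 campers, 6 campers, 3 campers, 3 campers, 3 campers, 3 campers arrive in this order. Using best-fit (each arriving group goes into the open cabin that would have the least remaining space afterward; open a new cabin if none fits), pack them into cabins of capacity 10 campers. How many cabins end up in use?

  4 → cabin 1 (new)  [load 4/10]
  3 → cabin 1  [load 7/10]
  2 → cabin 1  [load 9/10]
  3 → cabin 2 (new)  [load 3/10]
  1 → cabin 1  [load 10/10]
  2 → cabin 2  [load 5/10]
  3 → cabin 2  [load 8/10]
  6 → cabin 3 (new)  [load 6/10]
  3 → cabin 3  [load 9/10]
  3 → cabin 4 (new)  [load 3/10]
  3 → cabin 4  [load 6/10]
  3 → cabin 4  [load 9/10]
4 cabins opened.

4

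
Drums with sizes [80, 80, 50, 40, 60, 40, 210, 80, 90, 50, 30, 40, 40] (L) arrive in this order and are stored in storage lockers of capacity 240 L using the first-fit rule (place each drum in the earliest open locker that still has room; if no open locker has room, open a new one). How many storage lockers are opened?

  80 → locker 1 (new)  [load 80/240]
  80 → locker 1  [load 160/240]
  50 → locker 1  [load 210/240]
  40 → locker 2 (new)  [load 40/240]
  60 → locker 2  [load 100/240]
  40 → locker 2  [load 140/240]
  210 → locker 3 (new)  [load 210/240]
  80 → locker 2  [load 220/240]
  90 → locker 4 (new)  [load 90/240]
  50 → locker 4  [load 140/240]
  30 → locker 1  [load 240/240]
  40 → locker 4  [load 180/240]
  40 → locker 4  [load 220/240]
4 storage lockers opened.

4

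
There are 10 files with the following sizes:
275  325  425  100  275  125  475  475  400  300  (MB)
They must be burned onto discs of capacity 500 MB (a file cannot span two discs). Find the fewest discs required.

Total = 475 + 475 + 425 + 400 + 325 + 300 + 275 + 275 + 125 + 100 = 3175 MB.
Lower bound: ⌈3175/500⌉ = 7 discs.
Also, 8 files each exceed 250 MB, and no two of those can share a disc, so at least 8 discs are needed.
A packing using 8 discs:
  disc 1: 475 = 475
  disc 2: 475 = 475
  disc 3: 425 = 425
  disc 4: 400 + 100 = 500
  disc 5: 325 + 125 = 450
  disc 6: 300 = 300
  disc 7: 275 = 275
  disc 8: 275 = 275
This matches the lower bound, so 8 is optimal.

8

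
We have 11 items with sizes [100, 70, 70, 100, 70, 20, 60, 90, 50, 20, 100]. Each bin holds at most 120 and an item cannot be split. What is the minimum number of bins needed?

Total = 100 + 100 + 100 + 90 + 70 + 70 + 70 + 60 + 50 + 20 + 20 = 750.
Lower bound: ⌈750/120⌉ = 7 bins.
A packing using 8 bins:
  bin 1: 100 + 20 = 120
  bin 2: 100 + 20 = 120
  bin 3: 100 = 100
  bin 4: 90 = 90
  bin 5: 70 + 50 = 120
  bin 6: 70 = 70
  bin 7: 70 = 70
  bin 8: 60 = 60
No arrangement into 7 bins stays within capacity, so 8 is optimal.

8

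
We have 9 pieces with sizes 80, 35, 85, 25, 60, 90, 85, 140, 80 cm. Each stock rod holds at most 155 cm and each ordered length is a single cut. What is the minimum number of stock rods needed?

Total = 140 + 90 + 85 + 85 + 80 + 80 + 60 + 35 + 25 = 680 cm.
Lower bound: ⌈680/155⌉ = 5 stock rods.
Also, 6 pieces each exceed 155/2 cm, and no two of those can share a stock rod, so at least 6 stock rods are needed.
A packing using 6 stock rods:
  stock rod 1: 140 = 140
  stock rod 2: 90 + 60 = 150
  stock rod 3: 85 + 35 + 25 = 145
  stock rod 4: 85 = 85
  stock rod 5: 80 = 80
  stock rod 6: 80 = 80
This matches the lower bound, so 6 is optimal.

6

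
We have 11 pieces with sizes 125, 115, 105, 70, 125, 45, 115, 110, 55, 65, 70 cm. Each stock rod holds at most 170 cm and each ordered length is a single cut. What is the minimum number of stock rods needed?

Total = 125 + 125 + 115 + 115 + 110 + 105 + 70 + 70 + 65 + 55 + 45 = 1000 cm.
Lower bound: ⌈1000/170⌉ = 6 stock rods.
A packing using 7 stock rods:
  stock rod 1: 125 + 45 = 170
  stock rod 2: 125 = 125
  stock rod 3: 115 + 55 = 170
  stock rod 4: 115 = 115
  stock rod 5: 110 = 110
  stock rod 6: 105 + 65 = 170
  stock rod 7: 70 + 70 = 140
No arrangement into 6 stock rods stays within capacity, so 7 is optimal.

7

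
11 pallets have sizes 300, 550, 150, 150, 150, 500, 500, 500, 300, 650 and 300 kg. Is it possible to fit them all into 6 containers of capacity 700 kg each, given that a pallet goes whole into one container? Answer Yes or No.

Total = 4050 kg; ⌈4050/700⌉ = 6.
The bound of 6 does not rule out 6, but exhaustive search shows no assignment into 6 containers of capacity 700 kg exists — the minimum is 7.

No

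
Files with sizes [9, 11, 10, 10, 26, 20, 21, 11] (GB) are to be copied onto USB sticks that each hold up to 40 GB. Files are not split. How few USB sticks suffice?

4

Total = 26 + 21 + 20 + 11 + 11 + 10 + 10 + 9 = 118 GB.
Lower bound: ⌈118/40⌉ = 3 USB sticks.
A packing using 4 USB sticks:
  USB stick 1: 26 + 11 = 37
  USB stick 2: 21 + 11 = 32
  USB stick 3: 20 + 10 + 10 = 40
  USB stick 4: 9 = 9
No arrangement into 3 USB sticks stays within capacity, so 4 is optimal.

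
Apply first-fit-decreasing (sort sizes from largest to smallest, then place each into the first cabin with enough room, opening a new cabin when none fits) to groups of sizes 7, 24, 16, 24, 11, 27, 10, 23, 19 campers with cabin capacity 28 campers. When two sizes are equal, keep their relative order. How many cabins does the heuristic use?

7

Sorted descending: 27, 24, 24, 23, 19, 16, 11, 10, 7.
  27 → cabin 1 (new)  [load 27/28]
  24 → cabin 2 (new)  [load 24/28]
  24 → cabin 3 (new)  [load 24/28]
  23 → cabin 4 (new)  [load 23/28]
  19 → cabin 5 (new)  [load 19/28]
  16 → cabin 6 (new)  [load 16/28]
  11 → cabin 6  [load 27/28]
  10 → cabin 7 (new)  [load 10/28]
  7 → cabin 5  [load 26/28]
7 cabins opened.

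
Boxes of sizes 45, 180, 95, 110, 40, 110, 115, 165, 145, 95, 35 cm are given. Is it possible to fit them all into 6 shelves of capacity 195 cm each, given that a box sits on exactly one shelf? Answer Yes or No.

Total = 1135 cm; ⌈1135/195⌉ = 6.
The bound of 6 does not rule out 6, but exhaustive search shows no assignment into 6 shelves of capacity 195 cm exists — the minimum is 7.

No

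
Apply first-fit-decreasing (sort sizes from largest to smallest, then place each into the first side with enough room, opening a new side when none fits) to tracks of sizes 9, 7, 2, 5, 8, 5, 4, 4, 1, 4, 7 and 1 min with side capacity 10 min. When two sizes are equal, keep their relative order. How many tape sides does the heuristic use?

7

Sorted descending: 9, 8, 7, 7, 5, 5, 4, 4, 4, 2, 1, 1.
  9 → side 1 (new)  [load 9/10]
  8 → side 2 (new)  [load 8/10]
  7 → side 3 (new)  [load 7/10]
  7 → side 4 (new)  [load 7/10]
  5 → side 5 (new)  [load 5/10]
  5 → side 5  [load 10/10]
  4 → side 6 (new)  [load 4/10]
  4 → side 6  [load 8/10]
  4 → side 7 (new)  [load 4/10]
  2 → side 2  [load 10/10]
  1 → side 1  [load 10/10]
  1 → side 3  [load 8/10]
7 tape sides opened.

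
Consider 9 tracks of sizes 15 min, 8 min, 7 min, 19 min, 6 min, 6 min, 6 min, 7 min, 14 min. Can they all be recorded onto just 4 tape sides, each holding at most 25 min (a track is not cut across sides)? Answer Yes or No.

Yes

A valid assignment using 4 tape sides:
  side 1: 19 + 6 = 25
  side 2: 15 + 8 = 23
  side 3: 14 + 7 = 21
  side 4: 7 + 6 + 6 = 19
Every load is within 25 min, so 4 tape sides suffice.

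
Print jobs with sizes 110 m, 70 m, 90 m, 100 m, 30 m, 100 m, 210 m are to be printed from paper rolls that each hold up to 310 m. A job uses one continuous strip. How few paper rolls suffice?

Total = 210 + 110 + 100 + 100 + 90 + 70 + 30 = 710 m.
Lower bound: ⌈710/310⌉ = 3 paper rolls.
A packing using 3 paper rolls:
  roll 1: 210 + 100 = 310
  roll 2: 110 + 100 + 90 = 300
  roll 3: 70 + 30 = 100
This matches the lower bound, so 3 is optimal.

3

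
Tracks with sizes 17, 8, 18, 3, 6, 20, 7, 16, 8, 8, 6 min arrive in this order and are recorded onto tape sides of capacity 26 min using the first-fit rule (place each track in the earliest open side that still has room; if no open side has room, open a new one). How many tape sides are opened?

  17 → side 1 (new)  [load 17/26]
  8 → side 1  [load 25/26]
  18 → side 2 (new)  [load 18/26]
  3 → side 2  [load 21/26]
  6 → side 3 (new)  [load 6/26]
  20 → side 3  [load 26/26]
  7 → side 4 (new)  [load 7/26]
  16 → side 4  [load 23/26]
  8 → side 5 (new)  [load 8/26]
  8 → side 5  [load 16/26]
  6 → side 5  [load 22/26]
5 tape sides opened.

5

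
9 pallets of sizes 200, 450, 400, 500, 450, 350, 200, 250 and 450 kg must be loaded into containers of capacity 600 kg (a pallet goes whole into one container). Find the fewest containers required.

Total = 500 + 450 + 450 + 450 + 400 + 350 + 250 + 200 + 200 = 3250 kg.
Lower bound: ⌈3250/600⌉ = 6 containers.
A packing using 7 containers:
  container 1: 500 = 500
  container 2: 450 = 450
  container 3: 450 = 450
  container 4: 450 = 450
  container 5: 400 + 200 = 600
  container 6: 350 + 250 = 600
  container 7: 200 = 200
No arrangement into 6 containers stays within capacity, so 7 is optimal.

7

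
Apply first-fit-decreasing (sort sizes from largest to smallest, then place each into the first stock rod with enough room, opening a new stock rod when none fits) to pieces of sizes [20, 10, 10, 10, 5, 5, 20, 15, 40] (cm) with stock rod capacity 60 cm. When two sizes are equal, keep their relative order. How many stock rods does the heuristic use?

3

Sorted descending: 40, 20, 20, 15, 10, 10, 10, 5, 5.
  40 → stock rod 1 (new)  [load 40/60]
  20 → stock rod 1  [load 60/60]
  20 → stock rod 2 (new)  [load 20/60]
  15 → stock rod 2  [load 35/60]
  10 → stock rod 2  [load 45/60]
  10 → stock rod 2  [load 55/60]
  10 → stock rod 3 (new)  [load 10/60]
  5 → stock rod 2  [load 60/60]
  5 → stock rod 3  [load 15/60]
3 stock rods opened.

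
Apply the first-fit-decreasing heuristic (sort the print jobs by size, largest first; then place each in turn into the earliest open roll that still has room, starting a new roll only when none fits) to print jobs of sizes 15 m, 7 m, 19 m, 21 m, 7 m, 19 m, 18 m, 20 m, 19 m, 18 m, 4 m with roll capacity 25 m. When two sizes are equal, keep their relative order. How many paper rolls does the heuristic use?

8

Sorted descending: 21, 20, 19, 19, 19, 18, 18, 15, 7, 7, 4.
  21 → roll 1 (new)  [load 21/25]
  20 → roll 2 (new)  [load 20/25]
  19 → roll 3 (new)  [load 19/25]
  19 → roll 4 (new)  [load 19/25]
  19 → roll 5 (new)  [load 19/25]
  18 → roll 6 (new)  [load 18/25]
  18 → roll 7 (new)  [load 18/25]
  15 → roll 8 (new)  [load 15/25]
  7 → roll 6  [load 25/25]
  7 → roll 7  [load 25/25]
  4 → roll 1  [load 25/25]
8 paper rolls opened.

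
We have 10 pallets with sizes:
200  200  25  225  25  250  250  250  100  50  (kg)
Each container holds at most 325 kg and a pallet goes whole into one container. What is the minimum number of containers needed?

6

Total = 250 + 250 + 250 + 225 + 200 + 200 + 100 + 50 + 25 + 25 = 1575 kg.
Lower bound: ⌈1575/325⌉ = 5 containers.
Also, 6 pallets each exceed 325/2 kg, and no two of those can share a container, so at least 6 containers are needed.
A packing using 6 containers:
  container 1: 250 + 50 + 25 = 325
  container 2: 250 + 25 = 275
  container 3: 250 = 250
  container 4: 225 + 100 = 325
  container 5: 200 = 200
  container 6: 200 = 200
This matches the lower bound, so 6 is optimal.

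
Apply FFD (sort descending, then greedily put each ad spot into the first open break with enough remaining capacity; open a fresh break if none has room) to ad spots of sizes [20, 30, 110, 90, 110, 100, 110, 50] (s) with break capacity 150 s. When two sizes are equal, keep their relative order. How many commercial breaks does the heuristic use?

Sorted descending: 110, 110, 110, 100, 90, 50, 30, 20.
  110 → break 1 (new)  [load 110/150]
  110 → break 2 (new)  [load 110/150]
  110 → break 3 (new)  [load 110/150]
  100 → break 4 (new)  [load 100/150]
  90 → break 5 (new)  [load 90/150]
  50 → break 4  [load 150/150]
  30 → break 1  [load 140/150]
  20 → break 2  [load 130/150]
5 commercial breaks opened.

5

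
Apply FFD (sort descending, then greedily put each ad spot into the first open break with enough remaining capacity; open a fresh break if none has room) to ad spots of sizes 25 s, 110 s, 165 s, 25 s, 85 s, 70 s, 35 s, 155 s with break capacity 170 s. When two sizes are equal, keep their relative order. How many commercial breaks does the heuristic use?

5

Sorted descending: 165, 155, 110, 85, 70, 35, 25, 25.
  165 → break 1 (new)  [load 165/170]
  155 → break 2 (new)  [load 155/170]
  110 → break 3 (new)  [load 110/170]
  85 → break 4 (new)  [load 85/170]
  70 → break 4  [load 155/170]
  35 → break 3  [load 145/170]
  25 → break 3  [load 170/170]
  25 → break 5 (new)  [load 25/170]
5 commercial breaks opened.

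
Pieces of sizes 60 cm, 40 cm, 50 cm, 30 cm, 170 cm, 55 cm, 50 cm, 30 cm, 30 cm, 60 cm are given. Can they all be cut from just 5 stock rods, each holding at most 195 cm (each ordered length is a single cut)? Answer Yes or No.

Yes

A valid assignment using 4 stock rods:
  stock rod 1: 170 = 170
  stock rod 2: 60 + 60 + 55 = 175
  stock rod 3: 50 + 50 + 40 + 30 = 170
  stock rod 4: 30 + 30 = 60
That uses only 4 ≤ 5, so 5 stock rods are enough.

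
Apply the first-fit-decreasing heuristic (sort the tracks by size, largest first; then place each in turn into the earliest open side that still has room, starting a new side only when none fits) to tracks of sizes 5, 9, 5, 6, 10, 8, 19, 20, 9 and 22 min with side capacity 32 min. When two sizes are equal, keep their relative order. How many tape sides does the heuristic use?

Sorted descending: 22, 20, 19, 10, 9, 9, 8, 6, 5, 5.
  22 → side 1 (new)  [load 22/32]
  20 → side 2 (new)  [load 20/32]
  19 → side 3 (new)  [load 19/32]
  10 → side 1  [load 32/32]
  9 → side 2  [load 29/32]
  9 → side 3  [load 28/32]
  8 → side 4 (new)  [load 8/32]
  6 → side 4  [load 14/32]
  5 → side 4  [load 19/32]
  5 → side 4  [load 24/32]
4 tape sides opened.

4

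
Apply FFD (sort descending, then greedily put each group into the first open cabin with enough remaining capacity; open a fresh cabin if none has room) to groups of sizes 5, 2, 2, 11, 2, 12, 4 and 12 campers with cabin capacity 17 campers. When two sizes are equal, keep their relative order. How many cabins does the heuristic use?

Sorted descending: 12, 12, 11, 5, 4, 2, 2, 2.
  12 → cabin 1 (new)  [load 12/17]
  12 → cabin 2 (new)  [load 12/17]
  11 → cabin 3 (new)  [load 11/17]
  5 → cabin 1  [load 17/17]
  4 → cabin 2  [load 16/17]
  2 → cabin 3  [load 13/17]
  2 → cabin 3  [load 15/17]
  2 → cabin 3  [load 17/17]
3 cabins opened.

3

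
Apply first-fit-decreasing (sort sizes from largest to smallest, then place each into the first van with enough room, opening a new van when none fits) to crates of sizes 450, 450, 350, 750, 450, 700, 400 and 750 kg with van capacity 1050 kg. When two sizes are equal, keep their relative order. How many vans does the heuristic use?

Sorted descending: 750, 750, 700, 450, 450, 450, 400, 350.
  750 → van 1 (new)  [load 750/1050]
  750 → van 2 (new)  [load 750/1050]
  700 → van 3 (new)  [load 700/1050]
  450 → van 4 (new)  [load 450/1050]
  450 → van 4  [load 900/1050]
  450 → van 5 (new)  [load 450/1050]
  400 → van 5  [load 850/1050]
  350 → van 3  [load 1050/1050]
5 vans opened.

5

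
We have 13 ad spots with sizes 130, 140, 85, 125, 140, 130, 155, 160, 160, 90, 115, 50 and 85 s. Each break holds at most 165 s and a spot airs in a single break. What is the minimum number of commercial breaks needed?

12

Total = 160 + 160 + 155 + 140 + 140 + 130 + 130 + 125 + 115 + 90 + 85 + 85 + 50 = 1565 s.
Lower bound: ⌈1565/165⌉ = 10 commercial breaks.
Also, 12 ad spots each exceed 165/2 s, and no two of those can share a break, so at least 12 commercial breaks are needed.
A packing using 12 commercial breaks:
  break 1: 160 = 160
  break 2: 160 = 160
  break 3: 155 = 155
  break 4: 140 = 140
  break 5: 140 = 140
  break 6: 130 = 130
  break 7: 130 = 130
  break 8: 125 = 125
  break 9: 115 + 50 = 165
  break 10: 90 = 90
  break 11: 85 = 85
  break 12: 85 = 85
This matches the lower bound, so 12 is optimal.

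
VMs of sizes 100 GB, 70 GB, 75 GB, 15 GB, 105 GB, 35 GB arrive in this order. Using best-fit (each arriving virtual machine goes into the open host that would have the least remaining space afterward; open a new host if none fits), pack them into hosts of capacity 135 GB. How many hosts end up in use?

4

  100 → host 1 (new)  [load 100/135]
  70 → host 2 (new)  [load 70/135]
  75 → host 3 (new)  [load 75/135]
  15 → host 1  [load 115/135]
  105 → host 4 (new)  [load 105/135]
  35 → host 3  [load 110/135]
4 hosts opened.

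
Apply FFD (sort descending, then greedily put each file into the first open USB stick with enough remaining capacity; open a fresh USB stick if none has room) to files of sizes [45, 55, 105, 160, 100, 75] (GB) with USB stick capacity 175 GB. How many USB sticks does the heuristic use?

Sorted descending: 160, 105, 100, 75, 55, 45.
  160 → USB stick 1 (new)  [load 160/175]
  105 → USB stick 2 (new)  [load 105/175]
  100 → USB stick 3 (new)  [load 100/175]
  75 → USB stick 3  [load 175/175]
  55 → USB stick 2  [load 160/175]
  45 → USB stick 4 (new)  [load 45/175]
4 USB sticks opened.

4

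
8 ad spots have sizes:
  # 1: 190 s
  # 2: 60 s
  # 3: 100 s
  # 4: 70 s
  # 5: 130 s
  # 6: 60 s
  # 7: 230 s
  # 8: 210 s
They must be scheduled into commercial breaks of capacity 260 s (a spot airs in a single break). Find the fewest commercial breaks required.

Total = 230 + 210 + 190 + 130 + 100 + 70 + 60 + 60 = 1050 s.
Lower bound: ⌈1050/260⌉ = 5 commercial breaks.
A packing using 5 commercial breaks:
  break 1: 230 = 230
  break 2: 210 = 210
  break 3: 190 + 70 = 260
  break 4: 130 + 100 = 230
  break 5: 60 + 60 = 120
This matches the lower bound, so 5 is optimal.

5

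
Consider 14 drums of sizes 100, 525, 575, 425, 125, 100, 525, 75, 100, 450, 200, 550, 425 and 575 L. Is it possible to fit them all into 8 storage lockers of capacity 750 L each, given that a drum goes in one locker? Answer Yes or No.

Yes

A valid assignment using 8 storage lockers:
  locker 1: 575 + 125 = 700
  locker 2: 575 + 100 + 75 = 750
  locker 3: 550 + 200 = 750
  locker 4: 525 + 100 + 100 = 725
  locker 5: 525 = 525
  locker 6: 450 = 450
  locker 7: 425 = 425
  locker 8: 425 = 425
Every load is within 750 L, so 8 storage lockers suffice.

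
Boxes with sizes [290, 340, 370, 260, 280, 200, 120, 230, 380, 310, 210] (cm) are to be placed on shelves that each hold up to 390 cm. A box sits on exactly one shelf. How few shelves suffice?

Total = 380 + 370 + 340 + 310 + 290 + 280 + 260 + 230 + 210 + 200 + 120 = 2990 cm.
Lower bound: ⌈2990/390⌉ = 8 shelves.
Also, 10 boxes each exceed 195 cm, and no two of those can share a shelf, so at least 10 shelves are needed.
A packing using 10 shelves:
  shelf 1: 380 = 380
  shelf 2: 370 = 370
  shelf 3: 340 = 340
  shelf 4: 310 = 310
  shelf 5: 290 = 290
  shelf 6: 280 = 280
  shelf 7: 260 + 120 = 380
  shelf 8: 230 = 230
  shelf 9: 210 = 210
  shelf 10: 200 = 200
This matches the lower bound, so 10 is optimal.

10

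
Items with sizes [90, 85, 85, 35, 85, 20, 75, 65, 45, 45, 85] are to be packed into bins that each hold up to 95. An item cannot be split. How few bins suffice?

9

Total = 90 + 85 + 85 + 85 + 85 + 75 + 65 + 45 + 45 + 35 + 20 = 715.
Lower bound: ⌈715/95⌉ = 8 bins.
A packing using 9 bins:
  bin 1: 90 = 90
  bin 2: 85 = 85
  bin 3: 85 = 85
  bin 4: 85 = 85
  bin 5: 85 = 85
  bin 6: 75 + 20 = 95
  bin 7: 65 = 65
  bin 8: 45 + 45 = 90
  bin 9: 35 = 35
No arrangement into 8 bins stays within capacity, so 9 is optimal.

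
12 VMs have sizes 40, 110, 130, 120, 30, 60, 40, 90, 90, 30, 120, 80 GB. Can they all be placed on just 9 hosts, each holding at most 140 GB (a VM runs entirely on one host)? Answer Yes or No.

Yes

A valid assignment using 8 hosts:
  host 1: 130 = 130
  host 2: 120 = 120
  host 3: 120 = 120
  host 4: 110 + 30 = 140
  host 5: 90 + 40 = 130
  host 6: 90 + 40 = 130
  host 7: 80 + 60 = 140
  host 8: 30 = 30
That uses only 8 ≤ 9, so 9 hosts are enough.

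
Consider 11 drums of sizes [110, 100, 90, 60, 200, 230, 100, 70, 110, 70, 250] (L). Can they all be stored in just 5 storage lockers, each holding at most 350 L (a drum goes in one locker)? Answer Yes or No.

A valid assignment using 4 storage lockers:
  locker 1: 250 + 100 = 350
  locker 2: 230 + 110 = 340
  locker 3: 200 + 90 + 60 = 350
  locker 4: 110 + 100 + 70 + 70 = 350
That uses only 4 ≤ 5, so 5 storage lockers are enough.

Yes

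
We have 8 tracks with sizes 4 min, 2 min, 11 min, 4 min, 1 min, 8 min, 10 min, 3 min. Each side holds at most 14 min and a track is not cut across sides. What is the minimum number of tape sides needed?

4

Total = 11 + 10 + 8 + 4 + 4 + 3 + 2 + 1 = 43 min.
Lower bound: ⌈43/14⌉ = 4 tape sides.
A packing using 4 tape sides:
  side 1: 11 + 3 = 14
  side 2: 10 + 4 = 14
  side 3: 8 + 4 + 2 = 14
  side 4: 1 = 1
This matches the lower bound, so 4 is optimal.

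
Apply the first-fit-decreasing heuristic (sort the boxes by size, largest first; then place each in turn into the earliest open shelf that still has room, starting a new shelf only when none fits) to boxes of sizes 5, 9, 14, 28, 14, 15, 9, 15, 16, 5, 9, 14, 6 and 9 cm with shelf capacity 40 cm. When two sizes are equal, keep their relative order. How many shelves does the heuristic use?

5

Sorted descending: 28, 16, 15, 15, 14, 14, 14, 9, 9, 9, 9, 6, 5, 5.
  28 → shelf 1 (new)  [load 28/40]
  16 → shelf 2 (new)  [load 16/40]
  15 → shelf 2  [load 31/40]
  15 → shelf 3 (new)  [load 15/40]
  14 → shelf 3  [load 29/40]
  14 → shelf 4 (new)  [load 14/40]
  14 → shelf 4  [load 28/40]
  9 → shelf 1  [load 37/40]
  9 → shelf 2  [load 40/40]
  9 → shelf 3  [load 38/40]
  9 → shelf 4  [load 37/40]
  6 → shelf 5 (new)  [load 6/40]
  5 → shelf 5  [load 11/40]
  5 → shelf 5  [load 16/40]
5 shelves opened.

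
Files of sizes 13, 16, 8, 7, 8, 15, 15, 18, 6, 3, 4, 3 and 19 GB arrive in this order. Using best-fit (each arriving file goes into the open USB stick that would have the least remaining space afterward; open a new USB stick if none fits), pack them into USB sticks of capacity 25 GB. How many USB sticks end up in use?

6

  13 → USB stick 1 (new)  [load 13/25]
  16 → USB stick 2 (new)  [load 16/25]
  8 → USB stick 2  [load 24/25]
  7 → USB stick 1  [load 20/25]
  8 → USB stick 3 (new)  [load 8/25]
  15 → USB stick 3  [load 23/25]
  15 → USB stick 4 (new)  [load 15/25]
  18 → USB stick 5 (new)  [load 18/25]
  6 → USB stick 5  [load 24/25]
  3 → USB stick 1  [load 23/25]
  4 → USB stick 4  [load 19/25]
  3 → USB stick 4  [load 22/25]
  19 → USB stick 6 (new)  [load 19/25]
6 USB sticks opened.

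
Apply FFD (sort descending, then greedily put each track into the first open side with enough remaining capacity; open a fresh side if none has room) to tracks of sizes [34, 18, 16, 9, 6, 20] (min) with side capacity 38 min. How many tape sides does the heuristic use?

Sorted descending: 34, 20, 18, 16, 9, 6.
  34 → side 1 (new)  [load 34/38]
  20 → side 2 (new)  [load 20/38]
  18 → side 2  [load 38/38]
  16 → side 3 (new)  [load 16/38]
  9 → side 3  [load 25/38]
  6 → side 3  [load 31/38]
3 tape sides opened.

3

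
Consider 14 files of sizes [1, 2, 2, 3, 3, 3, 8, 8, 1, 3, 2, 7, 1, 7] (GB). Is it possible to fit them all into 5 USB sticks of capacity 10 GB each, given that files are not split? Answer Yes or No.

Total = 51 GB; ⌈51/10⌉ = 6.
At least 6 USB sticks are required, but only 5 are allowed.

No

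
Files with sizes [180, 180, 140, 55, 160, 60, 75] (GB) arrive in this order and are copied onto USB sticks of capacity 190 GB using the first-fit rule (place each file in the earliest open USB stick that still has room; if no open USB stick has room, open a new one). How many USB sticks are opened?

5

  180 → USB stick 1 (new)  [load 180/190]
  180 → USB stick 2 (new)  [load 180/190]
  140 → USB stick 3 (new)  [load 140/190]
  55 → USB stick 4 (new)  [load 55/190]
  160 → USB stick 5 (new)  [load 160/190]
  60 → USB stick 4  [load 115/190]
  75 → USB stick 4  [load 190/190]
5 USB sticks opened.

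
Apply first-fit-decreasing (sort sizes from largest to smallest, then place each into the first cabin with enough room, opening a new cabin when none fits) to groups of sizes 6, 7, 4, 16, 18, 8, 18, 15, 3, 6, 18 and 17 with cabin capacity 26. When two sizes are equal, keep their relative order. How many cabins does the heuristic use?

Sorted descending: 18, 18, 18, 17, 16, 15, 8, 7, 6, 6, 4, 3.
  18 → cabin 1 (new)  [load 18/26]
  18 → cabin 2 (new)  [load 18/26]
  18 → cabin 3 (new)  [load 18/26]
  17 → cabin 4 (new)  [load 17/26]
  16 → cabin 5 (new)  [load 16/26]
  15 → cabin 6 (new)  [load 15/26]
  8 → cabin 1  [load 26/26]
  7 → cabin 2  [load 25/26]
  6 → cabin 3  [load 24/26]
  6 → cabin 4  [load 23/26]
  4 → cabin 5  [load 20/26]
  3 → cabin 4  [load 26/26]
6 cabins opened.

6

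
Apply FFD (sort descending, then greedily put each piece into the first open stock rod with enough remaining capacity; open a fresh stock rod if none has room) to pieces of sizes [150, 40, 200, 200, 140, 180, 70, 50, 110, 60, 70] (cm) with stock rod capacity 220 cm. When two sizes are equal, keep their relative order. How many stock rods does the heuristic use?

Sorted descending: 200, 200, 180, 150, 140, 110, 70, 70, 60, 50, 40.
  200 → stock rod 1 (new)  [load 200/220]
  200 → stock rod 2 (new)  [load 200/220]
  180 → stock rod 3 (new)  [load 180/220]
  150 → stock rod 4 (new)  [load 150/220]
  140 → stock rod 5 (new)  [load 140/220]
  110 → stock rod 6 (new)  [load 110/220]
  70 → stock rod 4  [load 220/220]
  70 → stock rod 5  [load 210/220]
  60 → stock rod 6  [load 170/220]
  50 → stock rod 6  [load 220/220]
  40 → stock rod 3  [load 220/220]
6 stock rods opened.

6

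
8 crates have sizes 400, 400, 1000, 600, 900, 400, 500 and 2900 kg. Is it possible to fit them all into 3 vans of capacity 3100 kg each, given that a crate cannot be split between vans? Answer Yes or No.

Yes

A valid assignment using 3 vans:
  van 1: 2900 = 2900
  van 2: 1000 + 900 + 600 + 500 = 3000
  van 3: 400 + 400 + 400 = 1200
Every load is within 3100 kg, so 3 vans suffice.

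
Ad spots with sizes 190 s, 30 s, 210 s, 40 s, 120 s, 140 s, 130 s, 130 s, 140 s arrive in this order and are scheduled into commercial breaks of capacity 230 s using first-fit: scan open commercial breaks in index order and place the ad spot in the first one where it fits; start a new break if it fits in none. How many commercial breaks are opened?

  190 → break 1 (new)  [load 190/230]
  30 → break 1  [load 220/230]
  210 → break 2 (new)  [load 210/230]
  40 → break 3 (new)  [load 40/230]
  120 → break 3  [load 160/230]
  140 → break 4 (new)  [load 140/230]
  130 → break 5 (new)  [load 130/230]
  130 → break 6 (new)  [load 130/230]
  140 → break 7 (new)  [load 140/230]
7 commercial breaks opened.

7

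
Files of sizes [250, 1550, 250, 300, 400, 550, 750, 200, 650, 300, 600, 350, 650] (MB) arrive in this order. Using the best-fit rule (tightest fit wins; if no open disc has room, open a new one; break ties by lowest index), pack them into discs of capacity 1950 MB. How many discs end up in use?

  250 → disc 1 (new)  [load 250/1950]
  1550 → disc 1  [load 1800/1950]
  250 → disc 2 (new)  [load 250/1950]
  300 → disc 2  [load 550/1950]
  400 → disc 2  [load 950/1950]
  550 → disc 2  [load 1500/1950]
  750 → disc 3 (new)  [load 750/1950]
  200 → disc 2  [load 1700/1950]
  650 → disc 3  [load 1400/1950]
  300 → disc 3  [load 1700/1950]
  600 → disc 4 (new)  [load 600/1950]
  350 → disc 4  [load 950/1950]
  650 → disc 4  [load 1600/1950]
4 discs opened.

4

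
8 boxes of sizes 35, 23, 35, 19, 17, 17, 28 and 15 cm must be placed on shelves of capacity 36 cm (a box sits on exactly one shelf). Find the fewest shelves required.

Total = 35 + 35 + 28 + 23 + 19 + 17 + 17 + 15 = 189 cm.
Lower bound: ⌈189/36⌉ = 6 shelves.
A packing using 6 shelves:
  shelf 1: 35 = 35
  shelf 2: 35 = 35
  shelf 3: 28 = 28
  shelf 4: 23 = 23
  shelf 5: 19 + 17 = 36
  shelf 6: 17 + 15 = 32
This matches the lower bound, so 6 is optimal.

6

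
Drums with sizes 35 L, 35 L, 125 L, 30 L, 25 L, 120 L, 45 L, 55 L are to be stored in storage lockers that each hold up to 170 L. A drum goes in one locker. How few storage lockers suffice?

Total = 125 + 120 + 55 + 45 + 35 + 35 + 30 + 25 = 470 L.
Lower bound: ⌈470/170⌉ = 3 storage lockers.
A packing using 3 storage lockers:
  locker 1: 125 + 45 = 170
  locker 2: 120 + 35 = 155
  locker 3: 55 + 35 + 30 + 25 = 145
This matches the lower bound, so 3 is optimal.

3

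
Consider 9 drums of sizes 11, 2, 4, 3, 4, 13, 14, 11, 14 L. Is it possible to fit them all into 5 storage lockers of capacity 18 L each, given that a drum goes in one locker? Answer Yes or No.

Yes

A valid assignment using 5 storage lockers:
  locker 1: 14 + 4 = 18
  locker 2: 14 + 4 = 18
  locker 3: 13 + 3 + 2 = 18
  locker 4: 11 = 11
  locker 5: 11 = 11
Every load is within 18 L, so 5 storage lockers suffice.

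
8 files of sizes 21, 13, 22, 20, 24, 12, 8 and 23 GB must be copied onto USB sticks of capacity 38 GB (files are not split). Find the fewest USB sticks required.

5

Total = 24 + 23 + 22 + 21 + 20 + 13 + 12 + 8 = 143 GB.
Lower bound: ⌈143/38⌉ = 4 USB sticks.
Also, 5 files each exceed 19 GB, and no two of those can share a USB stick, so at least 5 USB sticks are needed.
A packing using 5 USB sticks:
  USB stick 1: 24 + 13 = 37
  USB stick 2: 23 + 12 = 35
  USB stick 3: 22 + 8 = 30
  USB stick 4: 21 = 21
  USB stick 5: 20 = 20
This matches the lower bound, so 5 is optimal.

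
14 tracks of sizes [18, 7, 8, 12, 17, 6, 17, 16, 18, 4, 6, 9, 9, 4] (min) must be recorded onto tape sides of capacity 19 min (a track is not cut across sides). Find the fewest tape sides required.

Total = 18 + 18 + 17 + 17 + 16 + 12 + 9 + 9 + 8 + 7 + 6 + 6 + 4 + 4 = 151 min.
Lower bound: ⌈151/19⌉ = 8 tape sides.
A packing using 9 tape sides:
  side 1: 18 = 18
  side 2: 18 = 18
  side 3: 17 = 17
  side 4: 17 = 17
  side 5: 16 = 16
  side 6: 12 + 7 = 19
  side 7: 9 + 9 = 18
  side 8: 8 + 6 + 4 = 18
  side 9: 6 + 4 = 10
No arrangement into 8 tape sides stays within capacity, so 9 is optimal.

9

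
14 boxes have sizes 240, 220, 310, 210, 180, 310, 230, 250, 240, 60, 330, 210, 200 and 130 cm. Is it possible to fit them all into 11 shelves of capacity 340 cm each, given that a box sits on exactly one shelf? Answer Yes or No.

Total = 3120 cm; ⌈3120/340⌉ = 10.
12 boxes each exceed half the capacity and cannot share a shelf, forcing at least 12 shelves.
At least 12 shelves are required, but only 11 are allowed.

No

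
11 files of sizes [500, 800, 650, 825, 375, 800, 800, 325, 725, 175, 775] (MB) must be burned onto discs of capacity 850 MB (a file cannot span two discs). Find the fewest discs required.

9

Total = 825 + 800 + 800 + 800 + 775 + 725 + 650 + 500 + 375 + 325 + 175 = 6750 MB.
Lower bound: ⌈6750/850⌉ = 8 discs.
A packing using 9 discs:
  disc 1: 825 = 825
  disc 2: 800 = 800
  disc 3: 800 = 800
  disc 4: 800 = 800
  disc 5: 775 = 775
  disc 6: 725 = 725
  disc 7: 650 + 175 = 825
  disc 8: 500 + 325 = 825
  disc 9: 375 = 375
No arrangement into 8 discs stays within capacity, so 9 is optimal.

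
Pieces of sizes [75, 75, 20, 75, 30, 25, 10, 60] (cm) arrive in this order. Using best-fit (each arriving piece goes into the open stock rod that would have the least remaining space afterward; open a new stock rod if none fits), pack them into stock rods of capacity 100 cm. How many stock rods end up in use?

4

  75 → stock rod 1 (new)  [load 75/100]
  75 → stock rod 2 (new)  [load 75/100]
  20 → stock rod 1  [load 95/100]
  75 → stock rod 3 (new)  [load 75/100]
  30 → stock rod 4 (new)  [load 30/100]
  25 → stock rod 2  [load 100/100]
  10 → stock rod 3  [load 85/100]
  60 → stock rod 4  [load 90/100]
4 stock rods opened.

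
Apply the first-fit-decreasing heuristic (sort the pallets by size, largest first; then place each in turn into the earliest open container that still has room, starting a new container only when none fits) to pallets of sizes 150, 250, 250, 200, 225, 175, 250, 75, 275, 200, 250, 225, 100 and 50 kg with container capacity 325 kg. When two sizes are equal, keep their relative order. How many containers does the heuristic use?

10

Sorted descending: 275, 250, 250, 250, 250, 225, 225, 200, 200, 175, 150, 100, 75, 50.
  275 → container 1 (new)  [load 275/325]
  250 → container 2 (new)  [load 250/325]
  250 → container 3 (new)  [load 250/325]
  250 → container 4 (new)  [load 250/325]
  250 → container 5 (new)  [load 250/325]
  225 → container 6 (new)  [load 225/325]
  225 → container 7 (new)  [load 225/325]
  200 → container 8 (new)  [load 200/325]
  200 → container 9 (new)  [load 200/325]
  175 → container 10 (new)  [load 175/325]
  150 → container 10  [load 325/325]
  100 → container 6  [load 325/325]
  75 → container 2  [load 325/325]
  50 → container 1  [load 325/325]
10 containers opened.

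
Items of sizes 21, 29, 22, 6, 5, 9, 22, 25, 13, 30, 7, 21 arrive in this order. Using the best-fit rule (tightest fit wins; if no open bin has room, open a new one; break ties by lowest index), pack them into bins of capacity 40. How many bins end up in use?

7

  21 → bin 1 (new)  [load 21/40]
  29 → bin 2 (new)  [load 29/40]
  22 → bin 3 (new)  [load 22/40]
  6 → bin 2  [load 35/40]
  5 → bin 2  [load 40/40]
  9 → bin 3  [load 31/40]
  22 → bin 4 (new)  [load 22/40]
  25 → bin 5 (new)  [load 25/40]
  13 → bin 5  [load 38/40]
  30 → bin 6 (new)  [load 30/40]
  7 → bin 3  [load 38/40]
  21 → bin 7 (new)  [load 21/40]
7 bins opened.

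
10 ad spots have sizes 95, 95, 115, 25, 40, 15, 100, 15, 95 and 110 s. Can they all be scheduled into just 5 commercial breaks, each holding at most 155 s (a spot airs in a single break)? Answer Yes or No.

No

Total = 705 s; ⌈705/155⌉ = 5.
6 ad spots each exceed half the capacity and cannot share a break, forcing at least 6 commercial breaks.
At least 6 commercial breaks are required, but only 5 are allowed.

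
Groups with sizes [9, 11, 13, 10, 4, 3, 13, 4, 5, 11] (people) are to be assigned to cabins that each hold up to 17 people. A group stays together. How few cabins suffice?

Total = 13 + 13 + 11 + 11 + 10 + 9 + 5 + 4 + 4 + 3 = 83 people.
Lower bound: ⌈83/17⌉ = 5 cabins.
Also, 6 groups each exceed 17/2 people, and no two of those can share a cabin, so at least 6 cabins are needed.
A packing using 6 cabins:
  cabin 1: 13 + 4 = 17
  cabin 2: 13 + 4 = 17
  cabin 3: 11 + 5 = 16
  cabin 4: 11 + 3 = 14
  cabin 5: 10 = 10
  cabin 6: 9 = 9
This matches the lower bound, so 6 is optimal.

6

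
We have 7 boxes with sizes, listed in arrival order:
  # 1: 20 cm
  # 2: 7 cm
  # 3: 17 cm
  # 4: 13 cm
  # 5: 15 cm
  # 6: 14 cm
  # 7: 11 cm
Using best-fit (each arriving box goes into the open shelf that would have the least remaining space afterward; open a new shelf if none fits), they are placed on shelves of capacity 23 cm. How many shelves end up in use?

6

  20 → shelf 1 (new)  [load 20/23]
  7 → shelf 2 (new)  [load 7/23]
  17 → shelf 3 (new)  [load 17/23]
  13 → shelf 2  [load 20/23]
  15 → shelf 4 (new)  [load 15/23]
  14 → shelf 5 (new)  [load 14/23]
  11 → shelf 6 (new)  [load 11/23]
6 shelves opened.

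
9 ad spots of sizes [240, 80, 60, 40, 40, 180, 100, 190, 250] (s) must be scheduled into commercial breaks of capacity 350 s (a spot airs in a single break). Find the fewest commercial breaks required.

4

Total = 250 + 240 + 190 + 180 + 100 + 80 + 60 + 40 + 40 = 1180 s.
Lower bound: ⌈1180/350⌉ = 4 commercial breaks.
A packing using 4 commercial breaks:
  break 1: 250 + 100 = 350
  break 2: 240 + 80 = 320
  break 3: 190 + 60 + 40 + 40 = 330
  break 4: 180 = 180
This matches the lower bound, so 4 is optimal.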